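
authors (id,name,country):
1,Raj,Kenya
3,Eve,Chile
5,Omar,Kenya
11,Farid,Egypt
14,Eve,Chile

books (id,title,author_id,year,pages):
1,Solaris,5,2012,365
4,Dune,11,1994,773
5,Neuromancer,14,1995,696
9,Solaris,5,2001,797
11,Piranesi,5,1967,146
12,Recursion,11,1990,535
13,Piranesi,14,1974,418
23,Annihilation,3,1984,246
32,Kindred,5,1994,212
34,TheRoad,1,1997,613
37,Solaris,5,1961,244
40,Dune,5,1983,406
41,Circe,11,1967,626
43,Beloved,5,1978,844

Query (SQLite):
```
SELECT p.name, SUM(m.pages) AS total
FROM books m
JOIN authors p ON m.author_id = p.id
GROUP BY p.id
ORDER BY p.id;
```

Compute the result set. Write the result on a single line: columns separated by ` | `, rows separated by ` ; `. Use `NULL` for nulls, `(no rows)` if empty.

Join each books row to its authors via author_id.
Group joined rows by authors.id; compute SUM(m.pages) per group.
  1: ids {34} → SUM(m.pages)=613
  3: ids {23} → SUM(m.pages)=246
  5: ids {1, 9, 11, 32, 37, 40, 43} → SUM(m.pages)=3014
  11: ids {4, 12, 41} → SUM(m.pages)=1934
  14: ids {5, 13} → SUM(m.pages)=1114

Raj | 613 ; Eve | 246 ; Omar | 3014 ; Farid | 1934 ; Eve | 1114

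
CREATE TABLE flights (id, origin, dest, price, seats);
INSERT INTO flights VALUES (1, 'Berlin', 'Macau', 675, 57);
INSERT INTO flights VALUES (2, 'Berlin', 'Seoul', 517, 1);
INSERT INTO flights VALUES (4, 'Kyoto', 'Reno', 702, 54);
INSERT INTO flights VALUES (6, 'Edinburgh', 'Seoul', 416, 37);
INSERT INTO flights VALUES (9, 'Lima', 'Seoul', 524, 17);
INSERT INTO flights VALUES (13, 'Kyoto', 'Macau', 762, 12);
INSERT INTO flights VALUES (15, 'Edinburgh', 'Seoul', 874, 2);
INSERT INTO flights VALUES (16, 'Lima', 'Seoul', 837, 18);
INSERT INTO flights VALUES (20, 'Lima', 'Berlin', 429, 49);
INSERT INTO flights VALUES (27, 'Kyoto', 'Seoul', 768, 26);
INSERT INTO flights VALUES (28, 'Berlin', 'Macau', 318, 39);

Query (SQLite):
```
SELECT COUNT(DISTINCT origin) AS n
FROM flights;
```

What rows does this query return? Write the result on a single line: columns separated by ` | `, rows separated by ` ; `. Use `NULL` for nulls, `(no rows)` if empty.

4

Count distinct non-NULL origin values.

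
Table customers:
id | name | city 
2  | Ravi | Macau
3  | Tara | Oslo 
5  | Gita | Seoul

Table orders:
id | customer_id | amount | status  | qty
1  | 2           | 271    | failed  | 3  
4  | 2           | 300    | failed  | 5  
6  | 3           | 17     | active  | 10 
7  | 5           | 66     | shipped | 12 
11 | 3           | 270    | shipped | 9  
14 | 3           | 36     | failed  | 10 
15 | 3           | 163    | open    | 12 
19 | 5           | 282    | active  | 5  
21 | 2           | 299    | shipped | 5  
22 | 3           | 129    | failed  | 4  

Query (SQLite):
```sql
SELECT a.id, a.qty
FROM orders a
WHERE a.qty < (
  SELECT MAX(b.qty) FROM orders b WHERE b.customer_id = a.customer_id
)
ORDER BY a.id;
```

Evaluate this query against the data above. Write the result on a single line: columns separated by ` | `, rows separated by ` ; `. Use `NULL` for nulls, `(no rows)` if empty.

1 | 3 ; 6 | 10 ; 11 | 9 ; 14 | 10 ; 19 | 5 ; 22 | 4

For each orders row a, compute MAX(qty) over rows sharing a.customer_id.
Keep row a if a.qty < that per-group MAX.
  customer_id=2: MAX(qty) = 5
  customer_id=3: MAX(qty) = 12
  customer_id=5: MAX(qty) = 12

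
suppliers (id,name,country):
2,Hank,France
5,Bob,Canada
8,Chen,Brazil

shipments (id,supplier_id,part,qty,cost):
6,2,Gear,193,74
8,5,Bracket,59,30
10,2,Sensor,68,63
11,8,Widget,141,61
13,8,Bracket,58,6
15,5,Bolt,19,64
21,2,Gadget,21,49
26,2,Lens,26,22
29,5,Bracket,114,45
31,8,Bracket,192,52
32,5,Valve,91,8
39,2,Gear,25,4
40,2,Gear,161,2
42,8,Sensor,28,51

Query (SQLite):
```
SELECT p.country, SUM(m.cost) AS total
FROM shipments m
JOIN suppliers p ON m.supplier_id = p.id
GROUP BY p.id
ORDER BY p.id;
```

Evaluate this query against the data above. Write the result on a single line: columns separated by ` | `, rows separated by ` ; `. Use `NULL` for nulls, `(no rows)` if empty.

France | 214 ; Canada | 147 ; Brazil | 170

Join each shipments row to its suppliers via supplier_id.
Group joined rows by suppliers.id; compute SUM(m.cost) per group.
  2: ids {6, 10, 21, 26, 39, 40} → SUM(m.cost)=214
  5: ids {8, 15, 29, 32} → SUM(m.cost)=147
  8: ids {11, 13, 31, 42} → SUM(m.cost)=170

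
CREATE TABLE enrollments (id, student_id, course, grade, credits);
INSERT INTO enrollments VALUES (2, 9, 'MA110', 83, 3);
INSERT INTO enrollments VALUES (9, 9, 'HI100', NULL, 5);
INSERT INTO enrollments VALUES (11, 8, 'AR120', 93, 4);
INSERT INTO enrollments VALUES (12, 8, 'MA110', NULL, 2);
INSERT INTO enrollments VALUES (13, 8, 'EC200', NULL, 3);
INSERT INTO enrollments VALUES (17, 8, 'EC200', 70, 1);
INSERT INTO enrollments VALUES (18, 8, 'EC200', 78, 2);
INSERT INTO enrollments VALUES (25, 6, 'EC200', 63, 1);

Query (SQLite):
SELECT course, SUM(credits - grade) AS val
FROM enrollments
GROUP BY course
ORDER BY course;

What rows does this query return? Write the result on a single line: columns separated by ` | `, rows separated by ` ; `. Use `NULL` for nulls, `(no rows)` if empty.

AR120 | -89 ; EC200 | -207 ; HI100 | NULL ; MA110 | -80

For each row compute credits - grade.
Group by course; take SUM of the expression per group.
  AR120: ids {11} → SUM(credits - grade)=-89
  EC200: ids {13, 17, 18, 25} → SUM(credits - grade)=-207
  HI100: ids {9} → SUM(credits - grade)=NULL
  MA110: ids {2, 12} → SUM(credits - grade)=-80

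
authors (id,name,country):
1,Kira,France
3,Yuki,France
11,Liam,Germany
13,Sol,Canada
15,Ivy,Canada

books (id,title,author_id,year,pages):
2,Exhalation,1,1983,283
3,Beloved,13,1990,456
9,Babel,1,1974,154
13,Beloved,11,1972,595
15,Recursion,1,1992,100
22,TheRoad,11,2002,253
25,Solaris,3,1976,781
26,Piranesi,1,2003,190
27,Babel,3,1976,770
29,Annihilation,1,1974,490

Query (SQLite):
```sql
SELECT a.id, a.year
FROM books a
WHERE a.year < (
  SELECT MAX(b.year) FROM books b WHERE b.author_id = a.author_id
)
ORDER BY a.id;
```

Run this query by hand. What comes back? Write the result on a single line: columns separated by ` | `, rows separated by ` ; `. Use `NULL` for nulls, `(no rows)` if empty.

2 | 1983 ; 9 | 1974 ; 13 | 1972 ; 15 | 1992 ; 29 | 1974

For each books row a, compute MAX(year) over rows sharing a.author_id.
Keep row a if a.year < that per-group MAX.
  author_id=1: MAX(year) = 2003
  author_id=3: MAX(year) = 1976
  author_id=11: MAX(year) = 2002
  author_id=13: MAX(year) = 1990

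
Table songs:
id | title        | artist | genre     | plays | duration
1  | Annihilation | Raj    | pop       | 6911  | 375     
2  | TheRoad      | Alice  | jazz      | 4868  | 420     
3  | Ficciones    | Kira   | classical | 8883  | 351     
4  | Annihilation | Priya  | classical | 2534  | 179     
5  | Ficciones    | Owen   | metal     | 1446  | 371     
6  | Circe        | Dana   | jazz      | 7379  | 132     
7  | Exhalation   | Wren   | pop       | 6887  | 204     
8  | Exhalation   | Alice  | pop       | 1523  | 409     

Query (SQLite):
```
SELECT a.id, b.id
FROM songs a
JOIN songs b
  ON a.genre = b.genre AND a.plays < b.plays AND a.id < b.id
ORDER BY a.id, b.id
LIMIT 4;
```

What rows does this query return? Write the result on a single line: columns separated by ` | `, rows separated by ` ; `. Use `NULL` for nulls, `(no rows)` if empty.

Pairs (a,b) with same genre, a.plays < b.plays, a.id < b.id.
genre groups: classical:{3,4} jazz:{2,6} metal:{5} pop:{1,7,8}
Ordered by (a.id, b.id); first 4.

2 | 6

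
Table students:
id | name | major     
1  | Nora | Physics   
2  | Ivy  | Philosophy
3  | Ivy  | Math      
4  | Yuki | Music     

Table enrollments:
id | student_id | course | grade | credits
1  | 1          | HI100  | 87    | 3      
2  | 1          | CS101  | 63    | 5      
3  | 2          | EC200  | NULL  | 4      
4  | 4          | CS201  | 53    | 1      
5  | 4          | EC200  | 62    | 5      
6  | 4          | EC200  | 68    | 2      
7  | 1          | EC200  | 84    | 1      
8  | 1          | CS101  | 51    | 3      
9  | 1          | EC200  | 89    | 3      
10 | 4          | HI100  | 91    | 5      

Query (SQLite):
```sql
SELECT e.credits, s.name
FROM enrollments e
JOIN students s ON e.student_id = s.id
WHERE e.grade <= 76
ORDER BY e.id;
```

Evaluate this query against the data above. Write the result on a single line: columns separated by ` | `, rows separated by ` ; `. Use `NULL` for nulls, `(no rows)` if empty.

Each enrollments row matches the students row where student_id = students.id.
Then keep rows with e.grade <= 76.

5 | Nora ; 1 | Yuki ; 5 | Yuki ; 2 | Yuki ; 3 | Nora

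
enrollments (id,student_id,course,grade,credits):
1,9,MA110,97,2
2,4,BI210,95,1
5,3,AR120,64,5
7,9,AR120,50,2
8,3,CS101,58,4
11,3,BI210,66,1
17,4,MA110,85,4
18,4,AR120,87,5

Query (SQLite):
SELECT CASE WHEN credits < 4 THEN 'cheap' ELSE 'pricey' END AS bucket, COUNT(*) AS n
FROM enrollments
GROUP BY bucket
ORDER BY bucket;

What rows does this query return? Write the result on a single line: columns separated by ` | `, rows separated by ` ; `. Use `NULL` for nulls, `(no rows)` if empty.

Bucket rows by credits < 4 → 'cheap' else 'pricey'; count each bucket.

cheap | 4 ; pricey | 4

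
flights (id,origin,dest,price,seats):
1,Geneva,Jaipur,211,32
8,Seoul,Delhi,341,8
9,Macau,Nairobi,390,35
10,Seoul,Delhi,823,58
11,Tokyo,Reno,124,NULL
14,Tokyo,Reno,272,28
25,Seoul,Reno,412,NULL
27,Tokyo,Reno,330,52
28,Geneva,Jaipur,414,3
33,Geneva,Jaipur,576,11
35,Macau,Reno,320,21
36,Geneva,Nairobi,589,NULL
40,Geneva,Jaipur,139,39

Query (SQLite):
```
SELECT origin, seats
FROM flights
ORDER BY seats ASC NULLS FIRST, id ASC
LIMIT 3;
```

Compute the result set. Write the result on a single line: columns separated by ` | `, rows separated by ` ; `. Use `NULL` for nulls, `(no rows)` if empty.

Sort by seats asc, tiebreak id asc: (NULL, id=11), (NULL, id=25), (NULL, id=36), (3, id=28), (8, id=8), (11, id=33) …. Take first 3.
NULLS FIRST: NULL seats rows go before all non-NULL rows (among themselves ordered by id asc).

Tokyo | NULL ; Seoul | NULL ; Geneva | NULL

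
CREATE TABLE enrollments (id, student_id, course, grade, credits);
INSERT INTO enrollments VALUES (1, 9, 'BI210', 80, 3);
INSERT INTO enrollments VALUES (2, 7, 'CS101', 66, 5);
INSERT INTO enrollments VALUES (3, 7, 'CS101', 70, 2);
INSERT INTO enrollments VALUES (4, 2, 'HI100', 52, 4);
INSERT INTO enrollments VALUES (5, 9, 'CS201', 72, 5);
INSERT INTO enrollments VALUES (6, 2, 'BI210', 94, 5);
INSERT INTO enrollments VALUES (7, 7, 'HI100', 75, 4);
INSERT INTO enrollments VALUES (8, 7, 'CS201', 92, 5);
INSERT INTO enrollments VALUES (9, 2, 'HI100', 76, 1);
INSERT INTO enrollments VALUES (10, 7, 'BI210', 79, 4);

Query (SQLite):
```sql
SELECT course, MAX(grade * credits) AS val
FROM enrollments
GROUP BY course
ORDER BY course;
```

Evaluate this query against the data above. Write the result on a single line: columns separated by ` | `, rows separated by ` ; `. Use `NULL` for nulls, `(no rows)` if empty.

For each row compute grade * credits.
Group by course; take MAX of the expression per group.
  BI210: ids {1, 6, 10} → MAX(grade * credits)=470
  CS101: ids {2, 3} → MAX(grade * credits)=330
  CS201: ids {5, 8} → MAX(grade * credits)=460
  HI100: ids {4, 7, 9} → MAX(grade * credits)=300

BI210 | 470 ; CS101 | 330 ; CS201 | 460 ; HI100 | 300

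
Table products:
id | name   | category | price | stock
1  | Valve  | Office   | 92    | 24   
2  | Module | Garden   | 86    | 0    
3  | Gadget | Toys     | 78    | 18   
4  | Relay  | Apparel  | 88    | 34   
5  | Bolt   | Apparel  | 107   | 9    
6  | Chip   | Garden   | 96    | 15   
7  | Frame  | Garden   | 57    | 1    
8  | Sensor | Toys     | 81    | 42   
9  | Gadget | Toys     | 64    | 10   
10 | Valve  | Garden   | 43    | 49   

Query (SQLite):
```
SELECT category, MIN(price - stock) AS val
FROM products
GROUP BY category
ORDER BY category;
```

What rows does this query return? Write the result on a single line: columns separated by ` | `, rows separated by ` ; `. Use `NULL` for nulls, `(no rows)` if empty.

For each row compute price - stock.
Group by category; take MIN of the expression per group.
  Apparel: ids {4, 5} → MIN(price - stock)=54
  Garden: ids {2, 6, 7, 10} → MIN(price - stock)=-6
  Office: ids {1} → MIN(price - stock)=68
  Toys: ids {3, 8, 9} → MIN(price - stock)=39

Apparel | 54 ; Garden | -6 ; Office | 68 ; Toys | 39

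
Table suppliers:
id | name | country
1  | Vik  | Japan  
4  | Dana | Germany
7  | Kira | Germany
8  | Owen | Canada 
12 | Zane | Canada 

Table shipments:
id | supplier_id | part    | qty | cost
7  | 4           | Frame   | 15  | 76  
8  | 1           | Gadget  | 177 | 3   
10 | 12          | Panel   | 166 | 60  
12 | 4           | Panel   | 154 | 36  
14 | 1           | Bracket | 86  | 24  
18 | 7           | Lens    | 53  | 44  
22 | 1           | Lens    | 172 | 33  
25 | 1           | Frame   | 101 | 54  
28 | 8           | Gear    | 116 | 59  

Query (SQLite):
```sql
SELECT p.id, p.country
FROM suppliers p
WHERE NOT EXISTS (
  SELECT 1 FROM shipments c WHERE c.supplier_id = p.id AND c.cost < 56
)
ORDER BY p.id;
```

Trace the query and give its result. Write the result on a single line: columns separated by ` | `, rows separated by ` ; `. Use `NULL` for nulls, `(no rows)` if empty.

For each suppliers row, check whether any shipments with matching supplier_id has cost < 56.
Keep rows where that is false.

8 | Canada ; 12 | Canada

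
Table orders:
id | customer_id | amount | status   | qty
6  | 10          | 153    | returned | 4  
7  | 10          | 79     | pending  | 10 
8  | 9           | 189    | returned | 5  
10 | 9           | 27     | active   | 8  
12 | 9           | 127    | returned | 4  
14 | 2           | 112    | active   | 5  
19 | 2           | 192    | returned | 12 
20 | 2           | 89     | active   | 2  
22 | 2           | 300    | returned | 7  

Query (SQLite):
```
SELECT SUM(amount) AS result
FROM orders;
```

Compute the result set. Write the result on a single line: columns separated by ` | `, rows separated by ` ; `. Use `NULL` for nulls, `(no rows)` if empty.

1268

All amount values: [153, 79, 189, 27, 127, 112, 192, 89, 300].
SUM of non-NULL values = 1268.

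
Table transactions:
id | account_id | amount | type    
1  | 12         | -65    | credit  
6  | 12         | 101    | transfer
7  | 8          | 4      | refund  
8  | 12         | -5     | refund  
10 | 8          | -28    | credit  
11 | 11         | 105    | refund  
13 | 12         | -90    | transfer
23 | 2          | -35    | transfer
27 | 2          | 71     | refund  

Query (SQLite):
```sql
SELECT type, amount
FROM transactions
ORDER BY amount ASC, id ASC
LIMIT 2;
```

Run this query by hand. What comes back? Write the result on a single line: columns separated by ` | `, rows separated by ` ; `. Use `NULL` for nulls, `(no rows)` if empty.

Sort by amount asc, tiebreak id asc: (-90, id=13), (-65, id=1), (-35, id=23), (-28, id=10), (-5, id=8) …. Take first 2.

transfer | -90 ; credit | -65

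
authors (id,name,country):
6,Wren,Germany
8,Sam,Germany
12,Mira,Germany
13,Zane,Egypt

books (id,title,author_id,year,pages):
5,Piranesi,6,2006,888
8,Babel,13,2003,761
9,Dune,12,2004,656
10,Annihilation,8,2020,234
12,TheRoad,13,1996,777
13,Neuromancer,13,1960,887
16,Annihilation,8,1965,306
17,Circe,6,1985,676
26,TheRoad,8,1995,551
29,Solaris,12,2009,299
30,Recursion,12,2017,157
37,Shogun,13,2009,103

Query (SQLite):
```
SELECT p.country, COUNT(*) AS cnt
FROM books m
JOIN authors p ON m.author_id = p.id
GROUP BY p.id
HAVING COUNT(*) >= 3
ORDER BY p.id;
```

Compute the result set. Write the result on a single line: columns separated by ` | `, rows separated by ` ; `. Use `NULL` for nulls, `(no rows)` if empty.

Join each books row to its authors via author_id.
Group joined rows by authors.id; compute COUNT(*) per group.
HAVING: keep groups with count ≥ 3.
  6: ids {5, 17} → COUNT(*)=2
  8: ids {10, 16, 26} → COUNT(*)=3
  12: ids {9, 29, 30} → COUNT(*)=3
  13: ids {8, 12, 13, 37} → COUNT(*)=4

Germany | 3 ; Germany | 3 ; Egypt | 4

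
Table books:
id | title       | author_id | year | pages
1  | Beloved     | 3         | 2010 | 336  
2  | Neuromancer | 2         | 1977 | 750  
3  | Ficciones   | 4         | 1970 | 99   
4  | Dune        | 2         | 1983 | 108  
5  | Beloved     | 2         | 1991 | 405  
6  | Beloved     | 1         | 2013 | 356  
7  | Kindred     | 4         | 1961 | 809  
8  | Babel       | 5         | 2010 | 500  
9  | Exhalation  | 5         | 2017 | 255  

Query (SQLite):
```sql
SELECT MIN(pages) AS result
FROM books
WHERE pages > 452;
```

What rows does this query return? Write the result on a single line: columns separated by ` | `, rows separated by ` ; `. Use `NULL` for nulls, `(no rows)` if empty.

Rows where pages > 452 → pages values: [750, 809, 500].
MIN of non-NULL values = 500.

500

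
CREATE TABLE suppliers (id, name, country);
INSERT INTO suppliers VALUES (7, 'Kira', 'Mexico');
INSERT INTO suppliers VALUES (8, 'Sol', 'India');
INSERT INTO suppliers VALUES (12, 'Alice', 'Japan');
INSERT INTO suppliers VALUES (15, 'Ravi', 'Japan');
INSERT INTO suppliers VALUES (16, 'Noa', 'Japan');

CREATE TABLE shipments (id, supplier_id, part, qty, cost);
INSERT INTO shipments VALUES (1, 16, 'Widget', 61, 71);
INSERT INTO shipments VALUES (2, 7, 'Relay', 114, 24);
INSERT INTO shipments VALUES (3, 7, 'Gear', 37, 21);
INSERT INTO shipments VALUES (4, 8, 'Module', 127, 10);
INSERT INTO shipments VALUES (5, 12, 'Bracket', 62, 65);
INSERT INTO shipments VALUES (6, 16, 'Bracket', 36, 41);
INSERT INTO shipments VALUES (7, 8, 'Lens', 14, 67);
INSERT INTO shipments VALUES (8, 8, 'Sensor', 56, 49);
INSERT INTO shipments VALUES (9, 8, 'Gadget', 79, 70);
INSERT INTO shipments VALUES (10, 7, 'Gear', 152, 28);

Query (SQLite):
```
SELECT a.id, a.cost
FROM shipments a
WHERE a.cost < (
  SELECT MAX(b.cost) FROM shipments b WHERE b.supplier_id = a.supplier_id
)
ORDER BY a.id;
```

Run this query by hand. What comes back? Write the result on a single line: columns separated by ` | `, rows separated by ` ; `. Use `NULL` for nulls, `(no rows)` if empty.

2 | 24 ; 3 | 21 ; 4 | 10 ; 6 | 41 ; 7 | 67 ; 8 | 49

For each shipments row a, compute MAX(cost) over rows sharing a.supplier_id.
Keep row a if a.cost < that per-group MAX.
  supplier_id=7: MAX(cost) = 28
  supplier_id=8: MAX(cost) = 70
  supplier_id=12: MAX(cost) = 65
  supplier_id=16: MAX(cost) = 71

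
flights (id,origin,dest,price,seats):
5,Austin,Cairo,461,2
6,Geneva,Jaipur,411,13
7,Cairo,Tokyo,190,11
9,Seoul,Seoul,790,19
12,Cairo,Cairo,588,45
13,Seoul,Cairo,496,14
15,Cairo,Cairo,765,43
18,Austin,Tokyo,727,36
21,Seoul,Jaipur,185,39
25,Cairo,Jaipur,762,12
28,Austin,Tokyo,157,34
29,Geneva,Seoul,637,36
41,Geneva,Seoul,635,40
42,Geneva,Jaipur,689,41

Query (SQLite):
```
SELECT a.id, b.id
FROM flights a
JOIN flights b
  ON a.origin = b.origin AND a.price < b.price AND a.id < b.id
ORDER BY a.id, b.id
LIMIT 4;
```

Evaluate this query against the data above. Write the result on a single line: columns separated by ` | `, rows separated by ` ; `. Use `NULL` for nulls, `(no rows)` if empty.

5 | 18 ; 6 | 29 ; 6 | 41 ; 6 | 42

Pairs (a,b) with same origin, a.price < b.price, a.id < b.id.
origin groups: Austin:{5,18,28} Cairo:{7,12,15,25} Geneva:{6,29,41,42} Seoul:{9,13,21}
Ordered by (a.id, b.id); first 4.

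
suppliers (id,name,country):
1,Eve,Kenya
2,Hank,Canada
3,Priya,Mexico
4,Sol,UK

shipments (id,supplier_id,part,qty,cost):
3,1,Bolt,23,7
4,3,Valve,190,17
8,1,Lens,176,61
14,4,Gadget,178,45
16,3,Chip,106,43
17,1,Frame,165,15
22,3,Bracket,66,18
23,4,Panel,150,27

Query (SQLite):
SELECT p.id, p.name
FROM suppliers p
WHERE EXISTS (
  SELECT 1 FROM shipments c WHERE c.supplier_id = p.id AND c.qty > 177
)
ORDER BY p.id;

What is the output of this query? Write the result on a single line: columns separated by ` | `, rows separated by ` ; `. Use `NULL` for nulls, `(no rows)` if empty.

3 | Priya ; 4 | Sol

For each suppliers row, check whether any shipments with matching supplier_id has qty > 177.
Keep rows where that is true.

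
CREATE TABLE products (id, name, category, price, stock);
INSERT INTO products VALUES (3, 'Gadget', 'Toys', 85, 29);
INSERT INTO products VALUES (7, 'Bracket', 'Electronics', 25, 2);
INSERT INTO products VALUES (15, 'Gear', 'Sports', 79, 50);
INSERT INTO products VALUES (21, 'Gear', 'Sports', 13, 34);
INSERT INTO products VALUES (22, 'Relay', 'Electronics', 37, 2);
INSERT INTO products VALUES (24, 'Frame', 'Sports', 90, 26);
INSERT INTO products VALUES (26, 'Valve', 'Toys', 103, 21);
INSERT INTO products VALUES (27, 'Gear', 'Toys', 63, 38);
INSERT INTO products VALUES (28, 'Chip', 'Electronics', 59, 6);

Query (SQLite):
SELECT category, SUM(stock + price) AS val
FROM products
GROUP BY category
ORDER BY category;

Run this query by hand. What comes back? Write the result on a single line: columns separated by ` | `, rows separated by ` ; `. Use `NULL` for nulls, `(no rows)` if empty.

Electronics | 131 ; Sports | 292 ; Toys | 339

For each row compute stock + price.
Group by category; take SUM of the expression per group.
  Electronics: ids {7, 22, 28} → SUM(stock + price)=131
  Sports: ids {15, 21, 24} → SUM(stock + price)=292
  Toys: ids {3, 26, 27} → SUM(stock + price)=339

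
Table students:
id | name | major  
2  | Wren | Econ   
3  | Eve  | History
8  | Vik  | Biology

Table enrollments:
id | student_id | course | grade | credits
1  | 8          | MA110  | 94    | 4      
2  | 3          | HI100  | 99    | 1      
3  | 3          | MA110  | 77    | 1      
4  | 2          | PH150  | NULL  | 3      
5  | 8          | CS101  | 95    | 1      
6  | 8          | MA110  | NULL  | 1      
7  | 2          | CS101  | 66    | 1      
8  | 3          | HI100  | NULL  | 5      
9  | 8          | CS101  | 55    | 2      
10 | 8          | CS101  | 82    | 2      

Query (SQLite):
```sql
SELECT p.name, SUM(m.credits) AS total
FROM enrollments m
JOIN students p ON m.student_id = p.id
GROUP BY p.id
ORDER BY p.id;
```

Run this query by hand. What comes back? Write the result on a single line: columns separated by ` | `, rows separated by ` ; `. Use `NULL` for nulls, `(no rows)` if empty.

Wren | 4 ; Eve | 7 ; Vik | 10

Join each enrollments row to its students via student_id.
Group joined rows by students.id; compute SUM(m.credits) per group.
  2: ids {4, 7} → SUM(m.credits)=4
  3: ids {2, 3, 8} → SUM(m.credits)=7
  8: ids {1, 5, 6, 9, 10} → SUM(m.credits)=10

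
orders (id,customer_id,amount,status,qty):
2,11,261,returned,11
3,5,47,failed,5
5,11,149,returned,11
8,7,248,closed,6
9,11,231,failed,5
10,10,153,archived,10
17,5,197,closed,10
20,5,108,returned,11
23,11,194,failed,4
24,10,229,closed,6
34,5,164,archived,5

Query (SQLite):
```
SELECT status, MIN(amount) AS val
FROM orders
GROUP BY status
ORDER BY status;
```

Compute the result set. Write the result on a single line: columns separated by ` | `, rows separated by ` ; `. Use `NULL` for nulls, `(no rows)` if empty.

archived | 153 ; closed | 197 ; failed | 47 ; returned | 108

Partition orders by status; compute MIN(amount) within each group.
  archived: ids {10, 34} → MIN(amount)=153
  closed: ids {8, 17, 24} → MIN(amount)=197
  failed: ids {3, 9, 23} → MIN(amount)=47
  returned: ids {2, 5, 20} → MIN(amount)=108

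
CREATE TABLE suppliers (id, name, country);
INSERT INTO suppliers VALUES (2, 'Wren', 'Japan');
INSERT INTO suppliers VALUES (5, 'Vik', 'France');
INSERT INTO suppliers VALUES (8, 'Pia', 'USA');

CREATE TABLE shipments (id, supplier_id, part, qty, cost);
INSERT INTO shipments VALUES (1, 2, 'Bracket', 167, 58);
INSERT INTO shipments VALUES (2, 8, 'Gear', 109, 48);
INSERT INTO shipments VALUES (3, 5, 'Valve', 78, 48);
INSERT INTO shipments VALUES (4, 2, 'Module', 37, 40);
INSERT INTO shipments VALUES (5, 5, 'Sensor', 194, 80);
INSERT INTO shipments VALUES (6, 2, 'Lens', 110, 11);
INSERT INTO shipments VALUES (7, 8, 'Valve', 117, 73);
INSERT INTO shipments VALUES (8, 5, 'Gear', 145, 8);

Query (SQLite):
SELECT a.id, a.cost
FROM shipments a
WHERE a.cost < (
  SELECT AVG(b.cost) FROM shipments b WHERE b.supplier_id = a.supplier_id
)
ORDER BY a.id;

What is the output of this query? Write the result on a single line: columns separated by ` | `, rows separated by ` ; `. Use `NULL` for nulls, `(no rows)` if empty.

For each shipments row a, compute AVG(cost) over rows sharing a.supplier_id.
Keep row a if a.cost < that per-group AVG.
  supplier_id=2: AVG(cost) = 36.333333
  supplier_id=5: AVG(cost) = 45.333333
  supplier_id=8: AVG(cost) = 60.5

2 | 48 ; 6 | 11 ; 8 | 8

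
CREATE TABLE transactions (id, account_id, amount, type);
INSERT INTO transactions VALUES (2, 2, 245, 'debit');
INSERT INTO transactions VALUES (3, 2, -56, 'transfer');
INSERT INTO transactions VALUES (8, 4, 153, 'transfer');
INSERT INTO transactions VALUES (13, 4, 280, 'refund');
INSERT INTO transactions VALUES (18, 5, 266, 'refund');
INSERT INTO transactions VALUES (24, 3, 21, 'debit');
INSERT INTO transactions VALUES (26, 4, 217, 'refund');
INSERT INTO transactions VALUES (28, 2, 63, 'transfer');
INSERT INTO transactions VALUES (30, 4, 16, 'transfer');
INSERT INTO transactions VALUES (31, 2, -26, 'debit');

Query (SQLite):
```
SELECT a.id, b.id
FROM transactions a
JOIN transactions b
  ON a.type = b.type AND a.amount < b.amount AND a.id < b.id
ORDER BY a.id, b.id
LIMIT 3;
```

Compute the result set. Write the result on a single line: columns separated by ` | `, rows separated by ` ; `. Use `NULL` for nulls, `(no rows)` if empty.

Pairs (a,b) with same type, a.amount < b.amount, a.id < b.id.
type groups: debit:{2,24,31} refund:{13,18,26} transfer:{3,8,28,30}
Ordered by (a.id, b.id); first 3.

3 | 8 ; 3 | 28 ; 3 | 30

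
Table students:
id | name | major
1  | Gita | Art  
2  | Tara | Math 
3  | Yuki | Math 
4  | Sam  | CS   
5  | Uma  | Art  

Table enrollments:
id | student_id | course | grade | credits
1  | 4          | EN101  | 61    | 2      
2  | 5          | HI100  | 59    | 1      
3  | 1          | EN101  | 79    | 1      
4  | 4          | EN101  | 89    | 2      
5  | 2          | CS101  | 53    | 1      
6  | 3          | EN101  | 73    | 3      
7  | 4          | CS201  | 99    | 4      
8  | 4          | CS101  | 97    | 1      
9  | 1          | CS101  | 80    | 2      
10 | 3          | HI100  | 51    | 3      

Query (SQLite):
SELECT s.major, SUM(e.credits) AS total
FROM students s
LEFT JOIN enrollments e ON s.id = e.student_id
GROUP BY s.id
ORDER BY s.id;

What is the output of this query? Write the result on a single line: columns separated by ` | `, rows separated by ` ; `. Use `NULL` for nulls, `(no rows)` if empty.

Art | 3 ; Math | 1 ; Math | 6 ; CS | 9 ; Art | 1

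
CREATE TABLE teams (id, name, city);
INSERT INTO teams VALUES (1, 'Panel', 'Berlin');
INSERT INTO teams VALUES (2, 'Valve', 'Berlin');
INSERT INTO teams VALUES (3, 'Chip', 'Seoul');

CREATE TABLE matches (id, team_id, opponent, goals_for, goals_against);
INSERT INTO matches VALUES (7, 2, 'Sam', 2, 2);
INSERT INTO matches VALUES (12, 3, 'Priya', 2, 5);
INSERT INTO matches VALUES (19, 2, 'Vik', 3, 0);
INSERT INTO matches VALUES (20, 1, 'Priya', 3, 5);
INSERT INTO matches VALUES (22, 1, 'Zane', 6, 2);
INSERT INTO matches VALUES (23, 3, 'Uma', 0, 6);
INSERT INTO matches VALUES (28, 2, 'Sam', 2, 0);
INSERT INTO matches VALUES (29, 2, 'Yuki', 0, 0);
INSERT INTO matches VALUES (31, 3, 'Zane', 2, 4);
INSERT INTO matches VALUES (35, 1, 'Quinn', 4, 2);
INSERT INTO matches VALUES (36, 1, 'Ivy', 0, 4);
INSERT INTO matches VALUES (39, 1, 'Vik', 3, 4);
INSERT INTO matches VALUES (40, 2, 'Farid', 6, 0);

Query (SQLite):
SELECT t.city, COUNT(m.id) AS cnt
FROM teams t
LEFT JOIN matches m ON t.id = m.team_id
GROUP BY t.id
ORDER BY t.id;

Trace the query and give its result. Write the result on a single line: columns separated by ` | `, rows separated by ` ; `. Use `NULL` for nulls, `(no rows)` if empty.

LEFT JOIN keeps every teams row; unmatched ones get NULL for matches columns.
Group by teams.id and compute COUNT(m.id). COUNT(col) of an all-NULL group is 0.
  1: ids {20, 22, 35, 36, 39} → COUNT(m.id)=5
  2: ids {7, 19, 28, 29, 40} → COUNT(m.id)=5
  3: ids {12, 23, 31} → COUNT(m.id)=3

Berlin | 5 ; Berlin | 5 ; Seoul | 3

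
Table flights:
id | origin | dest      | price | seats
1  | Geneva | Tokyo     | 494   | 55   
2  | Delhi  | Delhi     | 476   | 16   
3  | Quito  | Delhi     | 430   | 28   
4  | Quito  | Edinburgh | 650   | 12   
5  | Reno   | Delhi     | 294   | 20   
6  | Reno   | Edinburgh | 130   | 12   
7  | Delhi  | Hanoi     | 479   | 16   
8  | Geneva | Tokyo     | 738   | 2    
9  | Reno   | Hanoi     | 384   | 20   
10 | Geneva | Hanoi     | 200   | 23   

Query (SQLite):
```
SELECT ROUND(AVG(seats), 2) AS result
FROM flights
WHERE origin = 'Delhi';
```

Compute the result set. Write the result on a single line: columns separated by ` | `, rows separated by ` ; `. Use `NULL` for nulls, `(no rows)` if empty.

16

Rows where origin='Delhi' → seats values: [16, 16].
AVG = 32 / 2 (rounded to 2 dp).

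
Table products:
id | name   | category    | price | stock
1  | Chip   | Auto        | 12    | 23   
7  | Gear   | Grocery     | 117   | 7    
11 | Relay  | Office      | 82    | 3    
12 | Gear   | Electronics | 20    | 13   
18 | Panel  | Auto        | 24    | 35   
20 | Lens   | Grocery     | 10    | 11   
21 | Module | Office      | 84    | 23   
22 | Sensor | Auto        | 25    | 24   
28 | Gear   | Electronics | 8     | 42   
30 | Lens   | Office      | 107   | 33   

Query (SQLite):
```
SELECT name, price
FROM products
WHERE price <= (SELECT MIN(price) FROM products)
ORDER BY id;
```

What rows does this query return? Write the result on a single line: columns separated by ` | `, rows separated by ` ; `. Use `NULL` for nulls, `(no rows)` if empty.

Gear | 8

Scalar subquery: MIN(price) over all products rows = 8.
Keep rows where price <= that value.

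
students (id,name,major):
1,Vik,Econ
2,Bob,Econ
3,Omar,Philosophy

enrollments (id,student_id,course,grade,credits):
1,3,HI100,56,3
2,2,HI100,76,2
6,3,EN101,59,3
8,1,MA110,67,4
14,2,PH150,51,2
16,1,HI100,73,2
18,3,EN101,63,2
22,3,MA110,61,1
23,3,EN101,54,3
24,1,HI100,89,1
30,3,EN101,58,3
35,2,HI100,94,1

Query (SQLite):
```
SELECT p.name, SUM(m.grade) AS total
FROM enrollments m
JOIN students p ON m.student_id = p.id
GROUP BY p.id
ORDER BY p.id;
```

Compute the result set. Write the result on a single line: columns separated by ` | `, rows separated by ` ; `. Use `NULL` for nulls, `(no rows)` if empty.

Join each enrollments row to its students via student_id.
Group joined rows by students.id; compute SUM(m.grade) per group.
  1: ids {8, 16, 24} → SUM(m.grade)=229
  2: ids {2, 14, 35} → SUM(m.grade)=221
  3: ids {1, 6, 18, 22, 23, 30} → SUM(m.grade)=351

Vik | 229 ; Bob | 221 ; Omar | 351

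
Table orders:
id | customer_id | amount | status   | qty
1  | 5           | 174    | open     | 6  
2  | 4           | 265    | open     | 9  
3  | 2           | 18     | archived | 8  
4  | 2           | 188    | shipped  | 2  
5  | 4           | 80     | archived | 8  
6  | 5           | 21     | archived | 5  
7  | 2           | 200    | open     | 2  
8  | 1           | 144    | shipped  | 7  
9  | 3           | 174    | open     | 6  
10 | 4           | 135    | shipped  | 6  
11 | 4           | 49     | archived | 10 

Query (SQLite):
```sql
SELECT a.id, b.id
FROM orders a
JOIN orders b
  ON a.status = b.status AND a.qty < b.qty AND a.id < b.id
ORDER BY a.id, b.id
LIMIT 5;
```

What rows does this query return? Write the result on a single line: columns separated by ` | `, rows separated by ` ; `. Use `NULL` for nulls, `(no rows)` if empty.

1 | 2 ; 3 | 11 ; 4 | 8 ; 4 | 10 ; 5 | 11

Pairs (a,b) with same status, a.qty < b.qty, a.id < b.id.
status groups: archived:{3,5,6,11} open:{1,2,7,9} shipped:{4,8,10}
Ordered by (a.id, b.id); first 5.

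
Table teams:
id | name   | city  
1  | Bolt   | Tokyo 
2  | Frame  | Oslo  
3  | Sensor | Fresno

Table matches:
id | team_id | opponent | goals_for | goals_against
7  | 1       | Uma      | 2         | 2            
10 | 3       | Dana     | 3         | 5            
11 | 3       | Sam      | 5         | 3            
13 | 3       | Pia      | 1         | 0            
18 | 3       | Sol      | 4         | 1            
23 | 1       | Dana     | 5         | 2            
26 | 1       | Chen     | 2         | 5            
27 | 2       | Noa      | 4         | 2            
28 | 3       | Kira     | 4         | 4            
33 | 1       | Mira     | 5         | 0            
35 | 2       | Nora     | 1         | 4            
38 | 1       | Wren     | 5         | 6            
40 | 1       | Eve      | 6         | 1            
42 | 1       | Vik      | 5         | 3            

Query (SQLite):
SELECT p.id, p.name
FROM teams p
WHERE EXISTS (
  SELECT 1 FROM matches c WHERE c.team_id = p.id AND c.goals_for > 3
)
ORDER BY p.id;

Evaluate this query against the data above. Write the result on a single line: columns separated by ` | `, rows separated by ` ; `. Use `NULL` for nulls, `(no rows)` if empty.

1 | Bolt ; 2 | Frame ; 3 | Sensor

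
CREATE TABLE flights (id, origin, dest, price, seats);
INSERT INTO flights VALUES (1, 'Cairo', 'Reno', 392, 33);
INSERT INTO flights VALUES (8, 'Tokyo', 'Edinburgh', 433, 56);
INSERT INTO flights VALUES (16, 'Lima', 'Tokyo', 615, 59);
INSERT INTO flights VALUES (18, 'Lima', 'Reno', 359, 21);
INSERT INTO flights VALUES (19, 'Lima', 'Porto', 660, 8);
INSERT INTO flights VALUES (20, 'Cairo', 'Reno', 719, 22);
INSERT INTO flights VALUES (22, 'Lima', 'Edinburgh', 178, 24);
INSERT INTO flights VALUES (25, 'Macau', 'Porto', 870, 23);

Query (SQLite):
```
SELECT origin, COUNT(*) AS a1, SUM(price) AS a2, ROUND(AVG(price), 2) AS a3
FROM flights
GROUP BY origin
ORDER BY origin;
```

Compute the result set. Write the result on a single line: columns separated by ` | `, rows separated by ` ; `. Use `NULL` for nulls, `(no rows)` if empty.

Cairo | 2 | 1111 | 555.5 ; Lima | 4 | 1812 | 453 ; Macau | 1 | 870 | 870 ; Tokyo | 1 | 433 | 433

Group flights by origin.
Per group compute: COUNT(*), SUM(price), ROUND(AVG(price), 2).
  Cairo: ids {1, 20} → COUNT(*)=2, SUM(price)=1111, ROUND(AVG(price), 2)=555.5
  Lima: ids {16, 18, 19, 22} → COUNT(*)=4, SUM(price)=1812, ROUND(AVG(price), 2)=453
  Macau: ids {25} → COUNT(*)=1, SUM(price)=870, ROUND(AVG(price), 2)=870
  Tokyo: ids {8} → COUNT(*)=1, SUM(price)=433, ROUND(AVG(price), 2)=433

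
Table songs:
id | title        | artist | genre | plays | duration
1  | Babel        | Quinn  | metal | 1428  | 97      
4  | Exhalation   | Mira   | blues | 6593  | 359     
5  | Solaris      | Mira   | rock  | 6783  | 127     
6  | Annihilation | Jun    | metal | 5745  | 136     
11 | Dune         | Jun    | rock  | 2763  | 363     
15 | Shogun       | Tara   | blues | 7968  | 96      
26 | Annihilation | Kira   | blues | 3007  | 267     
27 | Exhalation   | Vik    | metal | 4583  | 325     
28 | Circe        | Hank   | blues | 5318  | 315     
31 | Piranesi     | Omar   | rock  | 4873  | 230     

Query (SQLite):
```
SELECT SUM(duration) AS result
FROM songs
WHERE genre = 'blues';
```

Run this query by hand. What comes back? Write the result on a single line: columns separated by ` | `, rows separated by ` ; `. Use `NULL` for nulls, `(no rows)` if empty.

Rows where genre='blues' → duration values: [359, 96, 267, 315].
SUM of non-NULL values = 1037.

1037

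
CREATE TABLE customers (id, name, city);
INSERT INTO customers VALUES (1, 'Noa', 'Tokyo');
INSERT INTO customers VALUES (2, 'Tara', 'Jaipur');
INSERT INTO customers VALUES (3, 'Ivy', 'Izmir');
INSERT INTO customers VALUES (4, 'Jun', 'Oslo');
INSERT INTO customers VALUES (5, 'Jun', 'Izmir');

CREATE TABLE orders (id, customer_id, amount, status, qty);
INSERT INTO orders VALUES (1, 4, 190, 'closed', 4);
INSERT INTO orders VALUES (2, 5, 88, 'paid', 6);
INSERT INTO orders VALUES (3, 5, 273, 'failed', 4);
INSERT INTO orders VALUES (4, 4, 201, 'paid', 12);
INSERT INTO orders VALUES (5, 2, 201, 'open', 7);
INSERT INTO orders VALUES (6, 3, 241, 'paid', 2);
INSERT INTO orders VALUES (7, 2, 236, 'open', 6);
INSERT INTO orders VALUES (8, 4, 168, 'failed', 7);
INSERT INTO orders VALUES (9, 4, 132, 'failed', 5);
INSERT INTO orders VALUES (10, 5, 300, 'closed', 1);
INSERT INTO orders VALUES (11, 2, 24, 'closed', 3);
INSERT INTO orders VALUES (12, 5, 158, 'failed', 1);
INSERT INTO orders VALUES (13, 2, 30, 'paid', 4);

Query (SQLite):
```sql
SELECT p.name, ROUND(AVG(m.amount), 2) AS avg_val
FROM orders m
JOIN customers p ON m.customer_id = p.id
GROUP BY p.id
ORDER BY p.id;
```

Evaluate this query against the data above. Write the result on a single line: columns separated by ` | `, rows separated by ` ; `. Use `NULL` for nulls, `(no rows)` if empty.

Join each orders row to its customers via customer_id.
Group joined rows by customers.id; compute ROUND(AVG(m.amount), 2) per group.
  2: ids {5, 7, 11, 13} → ROUND(AVG(m.amount), 2)=122.75
  3: ids {6} → ROUND(AVG(m.amount), 2)=241
  4: ids {1, 4, 8, 9} → ROUND(AVG(m.amount), 2)=172.75
  5: ids {2, 3, 10, 12} → ROUND(AVG(m.amount), 2)=204.75

Tara | 122.75 ; Ivy | 241 ; Jun | 172.75 ; Jun | 204.75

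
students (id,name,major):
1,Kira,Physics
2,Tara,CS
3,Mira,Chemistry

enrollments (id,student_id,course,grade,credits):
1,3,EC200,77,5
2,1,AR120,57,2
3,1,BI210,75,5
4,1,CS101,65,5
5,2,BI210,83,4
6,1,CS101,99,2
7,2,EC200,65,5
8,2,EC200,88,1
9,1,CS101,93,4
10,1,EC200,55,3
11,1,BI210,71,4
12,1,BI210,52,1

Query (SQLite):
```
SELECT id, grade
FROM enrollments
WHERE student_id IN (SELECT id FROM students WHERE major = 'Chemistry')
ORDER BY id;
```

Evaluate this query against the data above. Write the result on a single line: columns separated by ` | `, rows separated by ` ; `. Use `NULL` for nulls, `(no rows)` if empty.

1 | 77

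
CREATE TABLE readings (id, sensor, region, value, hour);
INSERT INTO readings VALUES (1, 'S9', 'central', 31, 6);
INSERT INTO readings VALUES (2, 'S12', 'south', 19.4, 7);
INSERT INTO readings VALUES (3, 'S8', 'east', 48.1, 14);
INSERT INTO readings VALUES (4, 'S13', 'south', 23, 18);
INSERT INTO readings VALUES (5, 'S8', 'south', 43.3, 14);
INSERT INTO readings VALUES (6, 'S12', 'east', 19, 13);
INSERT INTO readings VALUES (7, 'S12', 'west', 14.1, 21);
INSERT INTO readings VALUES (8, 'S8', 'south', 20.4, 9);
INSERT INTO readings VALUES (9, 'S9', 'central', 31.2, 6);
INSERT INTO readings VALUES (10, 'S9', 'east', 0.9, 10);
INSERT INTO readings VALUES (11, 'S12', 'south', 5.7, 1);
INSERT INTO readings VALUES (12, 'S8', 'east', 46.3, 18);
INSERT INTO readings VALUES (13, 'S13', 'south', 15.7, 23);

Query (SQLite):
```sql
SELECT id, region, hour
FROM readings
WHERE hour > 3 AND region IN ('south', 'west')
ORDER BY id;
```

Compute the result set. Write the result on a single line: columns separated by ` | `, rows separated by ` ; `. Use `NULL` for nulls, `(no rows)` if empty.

hour > 3: ids {1, 2, 3, 4, 5, 6, 7, 8, 9, 10, 12, 13}
region IN ('south', 'west'): ids {2, 4, 5, 7, 8, 11, 13}
Combine with AND.

2 | south | 7 ; 4 | south | 18 ; 5 | south | 14 ; 7 | west | 21 ; 8 | south | 9 ; 13 | south | 23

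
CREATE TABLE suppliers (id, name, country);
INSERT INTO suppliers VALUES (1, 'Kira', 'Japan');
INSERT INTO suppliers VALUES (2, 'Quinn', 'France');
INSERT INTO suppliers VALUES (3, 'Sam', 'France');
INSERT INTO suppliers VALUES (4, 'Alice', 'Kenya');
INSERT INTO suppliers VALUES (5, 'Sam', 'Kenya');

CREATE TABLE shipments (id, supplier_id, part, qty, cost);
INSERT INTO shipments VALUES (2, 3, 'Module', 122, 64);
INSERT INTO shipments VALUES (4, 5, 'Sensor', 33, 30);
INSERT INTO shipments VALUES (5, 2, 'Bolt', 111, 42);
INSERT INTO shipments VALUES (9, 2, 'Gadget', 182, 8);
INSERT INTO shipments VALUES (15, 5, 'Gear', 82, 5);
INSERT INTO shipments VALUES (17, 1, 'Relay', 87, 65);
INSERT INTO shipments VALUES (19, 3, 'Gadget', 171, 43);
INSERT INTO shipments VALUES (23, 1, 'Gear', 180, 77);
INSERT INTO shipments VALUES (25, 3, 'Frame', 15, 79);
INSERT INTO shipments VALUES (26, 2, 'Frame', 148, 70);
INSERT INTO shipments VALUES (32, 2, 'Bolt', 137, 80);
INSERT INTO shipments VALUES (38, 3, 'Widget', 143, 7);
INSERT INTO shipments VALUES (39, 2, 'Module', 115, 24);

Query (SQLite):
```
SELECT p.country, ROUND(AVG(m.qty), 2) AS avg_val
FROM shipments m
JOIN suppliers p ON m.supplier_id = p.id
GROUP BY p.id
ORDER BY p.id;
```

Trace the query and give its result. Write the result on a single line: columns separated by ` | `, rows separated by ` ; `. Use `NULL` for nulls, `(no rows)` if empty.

Join each shipments row to its suppliers via supplier_id.
Group joined rows by suppliers.id; compute ROUND(AVG(m.qty), 2) per group.
  1: ids {17, 23} → ROUND(AVG(m.qty), 2)=133.5
  2: ids {5, 9, 26, 32, 39} → ROUND(AVG(m.qty), 2)=138.6
  3: ids {2, 19, 25, 38} → ROUND(AVG(m.qty), 2)=112.75
  5: ids {4, 15} → ROUND(AVG(m.qty), 2)=57.5

Japan | 133.5 ; France | 138.6 ; France | 112.75 ; Kenya | 57.5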